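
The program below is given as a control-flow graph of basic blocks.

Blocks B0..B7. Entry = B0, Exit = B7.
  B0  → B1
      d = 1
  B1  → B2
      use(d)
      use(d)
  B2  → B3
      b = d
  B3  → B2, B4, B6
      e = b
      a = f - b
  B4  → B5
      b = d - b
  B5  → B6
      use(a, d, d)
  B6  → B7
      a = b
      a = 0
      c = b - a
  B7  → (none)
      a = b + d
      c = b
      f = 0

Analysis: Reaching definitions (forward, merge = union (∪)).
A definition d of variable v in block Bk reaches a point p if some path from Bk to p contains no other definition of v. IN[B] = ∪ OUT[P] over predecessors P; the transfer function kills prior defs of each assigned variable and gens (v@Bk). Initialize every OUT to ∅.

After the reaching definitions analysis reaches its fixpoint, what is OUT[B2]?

Answer: {a@B3, b@B2, d@B0, e@B3}

Derivation:
Fixpoint table:
  B0: | IN={} | OUT={d@B0}
  B1: | IN={d@B0} | OUT={d@B0}
  B2: | IN={a@B3, b@B2, d@B0, e@B3} | OUT={a@B3, b@B2, d@B0, e@B3}
  B3: | IN={a@B3, b@B2, d@B0, e@B3} | OUT={a@B3, b@B2, d@B0, e@B3}
  B4: | IN={a@B3, b@B2, d@B0, e@B3} | OUT={a@B3, b@B4, d@B0, e@B3}
  B5: | IN={a@B3, b@B4, d@B0, e@B3} | OUT={a@B3, b@B4, d@B0, e@B3}
  B6: | IN={a@B3, b@B2, b@B4, d@B0, e@B3} | OUT={a@B6, b@B2, b@B4, c@B6, d@B0, e@B3}
  B7: | IN={a@B6, b@B2, b@B4, c@B6, d@B0, e@B3} | OUT={a@B7, b@B2, b@B4, c@B7, d@B0, e@B3, f@B7}

Merge at B2: IN[B2] = OUT[B1] ⊔ OUT[B3] = {a@B3, b@B2, d@B0, e@B3}
Applying B2's transfer function to that IN value gives OUT[B2] (row B2 above).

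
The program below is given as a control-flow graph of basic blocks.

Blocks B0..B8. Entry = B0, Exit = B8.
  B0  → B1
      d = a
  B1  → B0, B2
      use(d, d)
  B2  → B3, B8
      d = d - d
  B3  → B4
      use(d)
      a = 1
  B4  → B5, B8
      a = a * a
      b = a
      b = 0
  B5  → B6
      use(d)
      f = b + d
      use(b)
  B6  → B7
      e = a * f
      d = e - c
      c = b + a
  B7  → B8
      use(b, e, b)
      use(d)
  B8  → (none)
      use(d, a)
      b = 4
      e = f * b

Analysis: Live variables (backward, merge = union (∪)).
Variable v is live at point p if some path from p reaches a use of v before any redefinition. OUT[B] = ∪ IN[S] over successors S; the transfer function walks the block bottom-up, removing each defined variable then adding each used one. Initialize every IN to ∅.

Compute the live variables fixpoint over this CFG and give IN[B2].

Answer: {a, c, d, f}

Derivation:
Fixpoint table:
  B0:  IN={a, c, f}  OUT={a, c, d, f}
  B1:  IN={a, c, d, f}  OUT={a, c, d, f}
  B2:  IN={a, c, d, f}  OUT={a, c, d, f}
  B3:  IN={c, d, f}  OUT={a, c, d, f}
  B4:  IN={a, c, d, f}  OUT={a, b, c, d, f}
  B5:  IN={a, b, c, d}  OUT={a, b, c, f}
  B6:  IN={a, b, c, f}  OUT={a, b, d, e, f}
  B7:  IN={a, b, d, e, f}  OUT={a, d, f}
  B8:  IN={a, d, f}  OUT={}

Merge at B2: OUT[B2] = IN[B3] ⊔ IN[B8] = {a, c, d, f}
Applying B2's transfer function to that OUT value gives IN[B2] (row B2 above).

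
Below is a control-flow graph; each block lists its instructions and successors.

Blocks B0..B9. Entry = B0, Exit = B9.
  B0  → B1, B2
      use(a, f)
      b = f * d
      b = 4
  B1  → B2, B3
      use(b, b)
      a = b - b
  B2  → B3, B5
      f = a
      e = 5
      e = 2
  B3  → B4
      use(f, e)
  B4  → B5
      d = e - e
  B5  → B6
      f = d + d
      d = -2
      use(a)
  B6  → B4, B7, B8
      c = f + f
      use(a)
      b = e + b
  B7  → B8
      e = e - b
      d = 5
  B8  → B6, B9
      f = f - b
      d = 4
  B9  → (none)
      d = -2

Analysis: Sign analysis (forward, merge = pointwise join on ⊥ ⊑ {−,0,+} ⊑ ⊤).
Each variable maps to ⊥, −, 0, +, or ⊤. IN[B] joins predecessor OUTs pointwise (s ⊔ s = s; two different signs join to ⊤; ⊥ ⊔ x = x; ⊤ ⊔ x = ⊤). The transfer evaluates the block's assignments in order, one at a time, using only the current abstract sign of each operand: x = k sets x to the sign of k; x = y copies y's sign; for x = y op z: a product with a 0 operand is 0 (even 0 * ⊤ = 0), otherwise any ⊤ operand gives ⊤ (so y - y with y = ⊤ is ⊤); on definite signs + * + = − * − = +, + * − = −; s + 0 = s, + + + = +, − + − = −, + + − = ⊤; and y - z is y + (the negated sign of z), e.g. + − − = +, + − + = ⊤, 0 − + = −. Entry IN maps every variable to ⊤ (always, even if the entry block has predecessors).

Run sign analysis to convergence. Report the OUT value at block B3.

Answer: {a: ⊤, b: +, c: ⊤, d: ⊤, e: ⊤, f: ⊤}

Working:
Fixpoint table:
  B0:   IN=(all ⊤)   OUT={b:+; rest ⊤}
  B1:   IN={b:+; rest ⊤}   OUT={b:+; rest ⊤}
  B2:   IN={b:+; rest ⊤}   OUT={b:+, e:+; rest ⊤}
  B3:   IN={b:+; rest ⊤}   OUT={b:+; rest ⊤}
  B4:   IN=(all ⊤)   OUT=(all ⊤)
  B5:   IN=(all ⊤)   OUT={d:-; rest ⊤}
  B6:   IN=(all ⊤)   OUT=(all ⊤)
  B7:   IN=(all ⊤)   OUT={d:+; rest ⊤}
  B8:   IN=(all ⊤)   OUT={d:+; rest ⊤}
  B9:   IN={d:+; rest ⊤}   OUT={d:-; rest ⊤}

Merge at B3: IN[B3] = OUT[B1] ⊔ OUT[B2] = {a: ⊤, b: +, c: ⊤, d: ⊤, e: ⊤, f: ⊤}
Applying B3's transfer function to that IN value gives OUT[B3] (row B3 above).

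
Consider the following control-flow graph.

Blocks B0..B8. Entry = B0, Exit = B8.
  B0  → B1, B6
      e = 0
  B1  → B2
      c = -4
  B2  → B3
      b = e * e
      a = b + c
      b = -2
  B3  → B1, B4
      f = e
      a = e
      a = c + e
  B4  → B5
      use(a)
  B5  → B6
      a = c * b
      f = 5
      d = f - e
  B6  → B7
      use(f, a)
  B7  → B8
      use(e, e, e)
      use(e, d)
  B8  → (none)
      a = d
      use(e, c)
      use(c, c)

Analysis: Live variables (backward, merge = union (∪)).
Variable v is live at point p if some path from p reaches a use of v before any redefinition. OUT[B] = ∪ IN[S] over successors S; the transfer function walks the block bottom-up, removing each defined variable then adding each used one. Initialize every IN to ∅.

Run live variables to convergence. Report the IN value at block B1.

Answer: {e}

Trace:
Fixpoint table:
  B0: | IN={a, c, d, f} | OUT={a, c, d, e, f}
  B1: | IN={e} | OUT={c, e}
  B2: | IN={c, e} | OUT={b, c, e}
  B3: | IN={b, c, e} | OUT={a, b, c, e}
  B4: | IN={a, b, c, e} | OUT={b, c, e}
  B5: | IN={b, c, e} | OUT={a, c, d, e, f}
  B6: | IN={a, c, d, e, f} | OUT={c, d, e}
  B7: | IN={c, d, e} | OUT={c, d, e}
  B8: | IN={c, d, e} | OUT={}

Merge at B1: OUT[B1] = IN[B2] = {c, e}
Applying B1's transfer function to that OUT value gives IN[B1] (row B1 above).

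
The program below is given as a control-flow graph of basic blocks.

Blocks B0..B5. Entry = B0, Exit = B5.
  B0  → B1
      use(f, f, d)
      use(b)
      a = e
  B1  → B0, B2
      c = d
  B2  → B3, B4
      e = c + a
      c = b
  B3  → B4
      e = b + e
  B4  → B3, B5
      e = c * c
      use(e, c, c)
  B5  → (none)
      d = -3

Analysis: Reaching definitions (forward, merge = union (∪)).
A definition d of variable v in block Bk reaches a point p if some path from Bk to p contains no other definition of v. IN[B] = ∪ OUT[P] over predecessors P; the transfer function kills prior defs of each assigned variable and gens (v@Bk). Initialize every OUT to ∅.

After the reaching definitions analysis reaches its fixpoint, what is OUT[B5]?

Fixpoint table:
  B0:  IN={a@B0, c@B1}  OUT={a@B0, c@B1}
  B1:  IN={a@B0, c@B1}  OUT={a@B0, c@B1}
  B2:  IN={a@B0, c@B1}  OUT={a@B0, c@B2, e@B2}
  B3:  IN={a@B0, c@B2, e@B2, e@B4}  OUT={a@B0, c@B2, e@B3}
  B4:  IN={a@B0, c@B2, e@B2, e@B3}  OUT={a@B0, c@B2, e@B4}
  B5:  IN={a@B0, c@B2, e@B4}  OUT={a@B0, c@B2, d@B5, e@B4}

Merge at B5: IN[B5] = OUT[B4] = {a@B0, c@B2, e@B4}
Applying B5's transfer function to that IN value gives OUT[B5] (row B5 above).

Answer: {a@B0, c@B2, d@B5, e@B4}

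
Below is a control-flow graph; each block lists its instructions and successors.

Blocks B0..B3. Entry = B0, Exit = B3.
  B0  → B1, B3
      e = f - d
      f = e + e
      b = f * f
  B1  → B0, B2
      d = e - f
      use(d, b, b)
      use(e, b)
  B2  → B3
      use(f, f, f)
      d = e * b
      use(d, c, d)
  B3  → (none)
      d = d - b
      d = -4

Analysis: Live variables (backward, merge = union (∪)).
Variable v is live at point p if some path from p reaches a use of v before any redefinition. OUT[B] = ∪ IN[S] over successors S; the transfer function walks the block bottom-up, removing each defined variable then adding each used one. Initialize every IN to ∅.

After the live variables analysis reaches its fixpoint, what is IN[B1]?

Fixpoint table:
  B0:   IN={c, d, f}   OUT={b, c, d, e, f}
  B1:   IN={b, c, e, f}   OUT={b, c, d, e, f}
  B2:   IN={b, c, e, f}   OUT={b, d}
  B3:   IN={b, d}   OUT={}

Merge at B1: OUT[B1] = IN[B0] ⊔ IN[B2] = {b, c, d, e, f}
Applying B1's transfer function to that OUT value gives IN[B1] (row B1 above).

Answer: {b, c, e, f}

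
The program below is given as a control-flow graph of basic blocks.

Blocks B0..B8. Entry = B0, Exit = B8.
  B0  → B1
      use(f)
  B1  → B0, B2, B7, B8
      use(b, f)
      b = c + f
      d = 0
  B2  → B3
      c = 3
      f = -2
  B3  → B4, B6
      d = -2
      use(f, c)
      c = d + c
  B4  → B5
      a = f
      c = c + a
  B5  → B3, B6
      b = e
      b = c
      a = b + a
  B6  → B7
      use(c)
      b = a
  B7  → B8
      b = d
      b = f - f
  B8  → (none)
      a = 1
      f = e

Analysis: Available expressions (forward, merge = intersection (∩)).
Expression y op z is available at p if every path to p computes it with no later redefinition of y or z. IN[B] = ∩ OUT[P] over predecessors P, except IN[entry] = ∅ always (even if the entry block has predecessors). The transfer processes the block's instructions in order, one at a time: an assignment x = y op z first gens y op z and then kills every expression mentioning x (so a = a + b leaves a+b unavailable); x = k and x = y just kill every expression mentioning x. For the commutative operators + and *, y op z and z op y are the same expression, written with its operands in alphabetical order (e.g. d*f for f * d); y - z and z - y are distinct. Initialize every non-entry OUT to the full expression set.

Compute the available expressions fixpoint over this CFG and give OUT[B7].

Converged values:
  B0: | IN={} | OUT={}
  B1: | IN={} | OUT={c+f}
  B2: | IN={c+f} | OUT={}
  B3: | IN={} | OUT={}
  B4: | IN={} | OUT={}
  B5: | IN={} | OUT={}
  B6: | IN={} | OUT={}
  B7: | IN={} | OUT={f-f}
  B8: | IN={} | OUT={}

Merge at B7: IN[B7] = OUT[B1] ∩ OUT[B6] = {}
Applying B7's transfer function to that IN value gives OUT[B7] (row B7 above).

Answer: {f-f}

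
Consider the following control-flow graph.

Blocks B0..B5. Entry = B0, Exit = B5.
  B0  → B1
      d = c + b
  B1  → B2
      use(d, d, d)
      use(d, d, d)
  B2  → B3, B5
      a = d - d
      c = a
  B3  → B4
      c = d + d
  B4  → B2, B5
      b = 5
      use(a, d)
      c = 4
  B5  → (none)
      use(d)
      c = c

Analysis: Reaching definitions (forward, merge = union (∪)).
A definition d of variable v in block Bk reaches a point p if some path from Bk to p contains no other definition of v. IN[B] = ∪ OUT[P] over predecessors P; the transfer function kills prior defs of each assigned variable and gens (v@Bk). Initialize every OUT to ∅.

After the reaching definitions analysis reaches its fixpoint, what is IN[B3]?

Per-block solution:
  B0:   IN={}   OUT={d@B0}
  B1:   IN={d@B0}   OUT={d@B0}
  B2:   IN={a@B2, b@B4, c@B4, d@B0}   OUT={a@B2, b@B4, c@B2, d@B0}
  B3:   IN={a@B2, b@B4, c@B2, d@B0}   OUT={a@B2, b@B4, c@B3, d@B0}
  B4:   IN={a@B2, b@B4, c@B3, d@B0}   OUT={a@B2, b@B4, c@B4, d@B0}
  B5:   IN={a@B2, b@B4, c@B2, c@B4, d@B0}   OUT={a@B2, b@B4, c@B5, d@B0}

Merge at B3: IN[B3] = OUT[B2] = {a@B2, b@B4, c@B2, d@B0}

Answer: {a@B2, b@B4, c@B2, d@B0}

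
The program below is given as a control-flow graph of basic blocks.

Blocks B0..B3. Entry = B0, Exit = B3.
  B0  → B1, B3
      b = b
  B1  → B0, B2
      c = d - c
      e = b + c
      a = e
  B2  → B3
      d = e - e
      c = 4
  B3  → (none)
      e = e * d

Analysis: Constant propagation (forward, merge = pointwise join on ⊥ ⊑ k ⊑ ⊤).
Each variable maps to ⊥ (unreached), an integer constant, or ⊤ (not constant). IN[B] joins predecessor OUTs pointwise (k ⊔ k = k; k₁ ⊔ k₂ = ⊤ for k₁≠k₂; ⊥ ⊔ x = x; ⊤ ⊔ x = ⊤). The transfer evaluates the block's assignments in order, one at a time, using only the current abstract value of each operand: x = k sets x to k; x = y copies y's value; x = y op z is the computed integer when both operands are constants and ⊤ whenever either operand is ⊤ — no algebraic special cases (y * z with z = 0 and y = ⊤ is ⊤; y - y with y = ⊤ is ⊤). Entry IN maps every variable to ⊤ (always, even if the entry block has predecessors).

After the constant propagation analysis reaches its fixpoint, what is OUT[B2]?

Answer: {a: ⊤, b: ⊤, c: 4, d: ⊤, e: ⊤, f: ⊤}

Derivation:
Fixpoint table:
  B0: | IN=(all ⊤) | OUT=(all ⊤)
  B1: | IN=(all ⊤) | OUT=(all ⊤)
  B2: | IN=(all ⊤) | OUT={c:4; rest ⊤}
  B3: | IN=(all ⊤) | OUT=(all ⊤)

Merge at B2: IN[B2] = OUT[B1] = {a: ⊤, b: ⊤, c: ⊤, d: ⊤, e: ⊤, f: ⊤}
Applying B2's transfer function to that IN value gives OUT[B2] (row B2 above).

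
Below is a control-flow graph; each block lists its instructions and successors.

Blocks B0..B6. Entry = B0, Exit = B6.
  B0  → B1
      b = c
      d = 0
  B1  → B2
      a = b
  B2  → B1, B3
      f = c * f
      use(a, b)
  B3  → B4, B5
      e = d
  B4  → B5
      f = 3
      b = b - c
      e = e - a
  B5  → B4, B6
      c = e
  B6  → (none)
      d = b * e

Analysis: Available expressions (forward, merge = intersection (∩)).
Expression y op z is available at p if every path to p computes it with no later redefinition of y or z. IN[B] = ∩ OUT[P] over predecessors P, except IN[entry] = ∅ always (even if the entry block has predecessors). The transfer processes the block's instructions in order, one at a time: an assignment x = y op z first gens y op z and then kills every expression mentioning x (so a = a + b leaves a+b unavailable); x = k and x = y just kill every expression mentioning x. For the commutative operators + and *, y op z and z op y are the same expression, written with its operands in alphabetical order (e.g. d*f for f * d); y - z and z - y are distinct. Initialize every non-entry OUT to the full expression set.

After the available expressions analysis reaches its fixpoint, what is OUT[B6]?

Answer: {b*e}

Working:
Per-block solution:
  B0:   IN={}   OUT={}
  B1:   IN={}   OUT={}
  B2:   IN={}   OUT={}
  B3:   IN={}   OUT={}
  B4:   IN={}   OUT={}
  B5:   IN={}   OUT={}
  B6:   IN={}   OUT={b*e}

Merge at B6: IN[B6] = OUT[B5] = {}
Applying B6's transfer function to that IN value gives OUT[B6] (row B6 above).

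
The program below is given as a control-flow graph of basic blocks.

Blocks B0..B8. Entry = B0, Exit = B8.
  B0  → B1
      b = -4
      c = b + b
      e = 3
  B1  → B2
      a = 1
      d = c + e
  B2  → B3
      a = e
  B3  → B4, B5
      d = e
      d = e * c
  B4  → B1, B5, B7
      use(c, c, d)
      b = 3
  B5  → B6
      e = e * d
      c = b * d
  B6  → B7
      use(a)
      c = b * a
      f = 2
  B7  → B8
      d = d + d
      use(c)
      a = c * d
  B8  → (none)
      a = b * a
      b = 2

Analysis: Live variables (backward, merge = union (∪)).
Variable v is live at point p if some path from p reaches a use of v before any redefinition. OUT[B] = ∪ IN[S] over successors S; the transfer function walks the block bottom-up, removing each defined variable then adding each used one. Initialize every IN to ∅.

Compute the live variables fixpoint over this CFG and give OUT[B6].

Answer: {b, c, d}

Derivation:
Fixpoint table:
  B0:   IN={}   OUT={b, c, e}
  B1:   IN={b, c, e}   OUT={b, c, e}
  B2:   IN={b, c, e}   OUT={a, b, c, e}
  B3:   IN={a, b, c, e}   OUT={a, b, c, d, e}
  B4:   IN={a, c, d, e}   OUT={a, b, c, d, e}
  B5:   IN={a, b, d, e}   OUT={a, b, d}
  B6:   IN={a, b, d}   OUT={b, c, d}
  B7:   IN={b, c, d}   OUT={a, b}
  B8:   IN={a, b}   OUT={}

Merge at B6: OUT[B6] = IN[B7] = {b, c, d}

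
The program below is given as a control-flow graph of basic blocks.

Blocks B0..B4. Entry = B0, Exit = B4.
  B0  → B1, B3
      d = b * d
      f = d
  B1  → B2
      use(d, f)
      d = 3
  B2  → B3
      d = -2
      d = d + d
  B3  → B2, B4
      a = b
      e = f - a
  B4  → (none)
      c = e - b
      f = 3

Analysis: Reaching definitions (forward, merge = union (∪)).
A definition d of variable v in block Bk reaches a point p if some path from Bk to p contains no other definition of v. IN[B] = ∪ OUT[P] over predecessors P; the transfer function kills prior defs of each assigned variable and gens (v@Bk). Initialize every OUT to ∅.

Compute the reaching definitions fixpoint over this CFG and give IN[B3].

Answer: {a@B3, d@B0, d@B2, e@B3, f@B0}

Trace:
Fixpoint table:
  B0:  IN={}  OUT={d@B0, f@B0}
  B1:  IN={d@B0, f@B0}  OUT={d@B1, f@B0}
  B2:  IN={a@B3, d@B0, d@B1, d@B2, e@B3, f@B0}  OUT={a@B3, d@B2, e@B3, f@B0}
  B3:  IN={a@B3, d@B0, d@B2, e@B3, f@B0}  OUT={a@B3, d@B0, d@B2, e@B3, f@B0}
  B4:  IN={a@B3, d@B0, d@B2, e@B3, f@B0}  OUT={a@B3, c@B4, d@B0, d@B2, e@B3, f@B4}

Merge at B3: IN[B3] = OUT[B0] ⊔ OUT[B2] = {a@B3, d@B0, d@B2, e@B3, f@B0}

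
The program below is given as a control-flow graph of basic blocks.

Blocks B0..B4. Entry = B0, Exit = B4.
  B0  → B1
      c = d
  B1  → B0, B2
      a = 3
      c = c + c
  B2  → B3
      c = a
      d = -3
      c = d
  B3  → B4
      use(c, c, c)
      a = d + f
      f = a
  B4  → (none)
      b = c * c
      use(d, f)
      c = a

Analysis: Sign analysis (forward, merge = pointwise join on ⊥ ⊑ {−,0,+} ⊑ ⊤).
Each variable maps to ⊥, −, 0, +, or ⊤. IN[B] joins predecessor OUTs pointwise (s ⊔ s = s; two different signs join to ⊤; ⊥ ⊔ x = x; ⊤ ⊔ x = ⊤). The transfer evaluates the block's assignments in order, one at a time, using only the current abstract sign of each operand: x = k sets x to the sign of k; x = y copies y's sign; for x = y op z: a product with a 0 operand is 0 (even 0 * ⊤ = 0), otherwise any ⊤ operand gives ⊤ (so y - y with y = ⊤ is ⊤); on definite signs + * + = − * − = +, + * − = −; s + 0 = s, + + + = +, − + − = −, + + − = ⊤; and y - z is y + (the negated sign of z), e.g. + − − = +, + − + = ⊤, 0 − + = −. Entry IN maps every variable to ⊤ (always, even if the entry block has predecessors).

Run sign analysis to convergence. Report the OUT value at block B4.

Answer: {a: ⊤, b: +, c: ⊤, d: -, e: ⊤, f: ⊤}

Trace:
Fixpoint table:
  B0:  IN=(all ⊤)  OUT=(all ⊤)
  B1:  IN=(all ⊤)  OUT={a:+; rest ⊤}
  B2:  IN={a:+; rest ⊤}  OUT={a:+, c:-, d:-; rest ⊤}
  B3:  IN={a:+, c:-, d:-; rest ⊤}  OUT={c:-, d:-; rest ⊤}
  B4:  IN={c:-, d:-; rest ⊤}  OUT={b:+, d:-; rest ⊤}

Merge at B4: IN[B4] = OUT[B3] = {a: ⊤, b: ⊤, c: -, d: -, e: ⊤, f: ⊤}
Applying B4's transfer function to that IN value gives OUT[B4] (row B4 above).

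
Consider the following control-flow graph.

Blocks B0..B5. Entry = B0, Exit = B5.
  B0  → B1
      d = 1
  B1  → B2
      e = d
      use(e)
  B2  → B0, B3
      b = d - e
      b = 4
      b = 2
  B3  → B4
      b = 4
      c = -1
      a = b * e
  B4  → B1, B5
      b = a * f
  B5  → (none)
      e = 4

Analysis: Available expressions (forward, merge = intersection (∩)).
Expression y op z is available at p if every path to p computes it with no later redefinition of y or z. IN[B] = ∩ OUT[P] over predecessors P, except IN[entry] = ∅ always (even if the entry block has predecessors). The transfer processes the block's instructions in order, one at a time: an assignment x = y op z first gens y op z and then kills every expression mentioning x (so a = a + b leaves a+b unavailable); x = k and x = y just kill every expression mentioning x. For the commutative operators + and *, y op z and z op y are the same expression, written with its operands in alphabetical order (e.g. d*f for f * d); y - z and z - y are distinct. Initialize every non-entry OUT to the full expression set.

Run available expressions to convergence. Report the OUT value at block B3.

Converged values:
  B0:   IN={}   OUT={}
  B1:   IN={}   OUT={}
  B2:   IN={}   OUT={d-e}
  B3:   IN={d-e}   OUT={b*e, d-e}
  B4:   IN={b*e, d-e}   OUT={a*f, d-e}
  B5:   IN={a*f, d-e}   OUT={a*f}

Merge at B3: IN[B3] = OUT[B2] = {d-e}
Applying B3's transfer function to that IN value gives OUT[B3] (row B3 above).

Answer: {b*e, d-e}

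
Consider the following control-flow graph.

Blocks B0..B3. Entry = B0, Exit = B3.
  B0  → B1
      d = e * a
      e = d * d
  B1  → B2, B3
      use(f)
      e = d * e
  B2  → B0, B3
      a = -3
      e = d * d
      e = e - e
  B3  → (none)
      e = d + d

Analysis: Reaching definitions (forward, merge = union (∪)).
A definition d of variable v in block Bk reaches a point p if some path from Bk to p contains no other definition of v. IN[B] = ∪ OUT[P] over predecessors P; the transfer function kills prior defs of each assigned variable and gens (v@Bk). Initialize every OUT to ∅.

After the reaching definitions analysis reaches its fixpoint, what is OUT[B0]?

Answer: {a@B2, d@B0, e@B0}

Derivation:
Converged values:
  B0: | IN={a@B2, d@B0, e@B2} | OUT={a@B2, d@B0, e@B0}
  B1: | IN={a@B2, d@B0, e@B0} | OUT={a@B2, d@B0, e@B1}
  B2: | IN={a@B2, d@B0, e@B1} | OUT={a@B2, d@B0, e@B2}
  B3: | IN={a@B2, d@B0, e@B1, e@B2} | OUT={a@B2, d@B0, e@B3}

Merge at B0 (entry node, so the boundary value {} is joined with the incoming edge(s)): IN[B0] = {} ⊔ OUT[B2] = {a@B2, d@B0, e@B2}
Applying B0's transfer function to that IN value gives OUT[B0] (row B0 above).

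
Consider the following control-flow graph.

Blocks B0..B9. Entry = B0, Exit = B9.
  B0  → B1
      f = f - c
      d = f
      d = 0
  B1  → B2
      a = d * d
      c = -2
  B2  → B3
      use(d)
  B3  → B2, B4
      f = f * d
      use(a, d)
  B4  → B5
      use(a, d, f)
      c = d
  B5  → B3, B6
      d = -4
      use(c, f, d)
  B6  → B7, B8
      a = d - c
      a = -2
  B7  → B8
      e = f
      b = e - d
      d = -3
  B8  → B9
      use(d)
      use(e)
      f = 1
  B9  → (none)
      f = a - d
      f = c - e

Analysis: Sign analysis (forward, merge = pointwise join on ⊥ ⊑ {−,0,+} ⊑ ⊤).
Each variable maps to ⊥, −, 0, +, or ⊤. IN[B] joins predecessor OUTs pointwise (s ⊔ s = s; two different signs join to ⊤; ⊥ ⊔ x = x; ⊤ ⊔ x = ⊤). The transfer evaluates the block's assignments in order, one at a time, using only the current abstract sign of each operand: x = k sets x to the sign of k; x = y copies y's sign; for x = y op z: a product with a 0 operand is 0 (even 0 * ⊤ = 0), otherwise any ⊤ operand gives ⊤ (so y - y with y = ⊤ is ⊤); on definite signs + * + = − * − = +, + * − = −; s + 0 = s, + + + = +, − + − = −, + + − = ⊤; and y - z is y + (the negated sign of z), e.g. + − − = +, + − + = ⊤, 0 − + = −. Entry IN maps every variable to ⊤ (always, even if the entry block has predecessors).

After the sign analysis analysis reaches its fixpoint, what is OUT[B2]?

Answer: {a: 0, b: ⊤, c: ⊤, d: ⊤, e: ⊤, f: ⊤}

Derivation:
Fixpoint table:
  B0:   IN=(all ⊤)   OUT={d:0; rest ⊤}
  B1:   IN={d:0; rest ⊤}   OUT={a:0, c:-, d:0; rest ⊤}
  B2:   IN={a:0; rest ⊤}   OUT={a:0; rest ⊤}
  B3:   IN={a:0; rest ⊤}   OUT={a:0; rest ⊤}
  B4:   IN={a:0; rest ⊤}   OUT={a:0; rest ⊤}
  B5:   IN={a:0; rest ⊤}   OUT={a:0, d:-; rest ⊤}
  B6:   IN={a:0, d:-; rest ⊤}   OUT={a:-, d:-; rest ⊤}
  B7:   IN={a:-, d:-; rest ⊤}   OUT={a:-, d:-; rest ⊤}
  B8:   IN={a:-, d:-; rest ⊤}   OUT={a:-, d:-, f:+; rest ⊤}
  B9:   IN={a:-, d:-, f:+; rest ⊤}   OUT={a:-, d:-; rest ⊤}

Merge at B2: IN[B2] = OUT[B1] ⊔ OUT[B3] = {a: 0, b: ⊤, c: ⊤, d: ⊤, e: ⊤, f: ⊤}
Applying B2's transfer function to that IN value gives OUT[B2] (row B2 above).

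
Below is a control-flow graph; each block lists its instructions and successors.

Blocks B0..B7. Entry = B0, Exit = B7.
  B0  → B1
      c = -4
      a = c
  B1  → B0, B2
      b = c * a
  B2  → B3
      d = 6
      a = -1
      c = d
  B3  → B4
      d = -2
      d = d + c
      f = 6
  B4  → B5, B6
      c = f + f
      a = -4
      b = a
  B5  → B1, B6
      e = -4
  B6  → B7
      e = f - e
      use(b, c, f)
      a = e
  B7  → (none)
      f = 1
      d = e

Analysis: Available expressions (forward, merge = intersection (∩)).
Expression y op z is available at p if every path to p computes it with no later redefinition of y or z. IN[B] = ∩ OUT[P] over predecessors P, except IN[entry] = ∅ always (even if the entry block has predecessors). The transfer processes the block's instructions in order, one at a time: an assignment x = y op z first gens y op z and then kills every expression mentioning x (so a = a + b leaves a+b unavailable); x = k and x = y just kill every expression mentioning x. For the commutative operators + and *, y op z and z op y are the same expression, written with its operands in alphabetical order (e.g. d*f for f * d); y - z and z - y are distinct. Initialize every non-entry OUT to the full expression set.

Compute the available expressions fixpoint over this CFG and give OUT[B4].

Per-block solution:
  B0:   IN={}   OUT={}
  B1:   IN={}   OUT={a*c}
  B2:   IN={a*c}   OUT={}
  B3:   IN={}   OUT={}
  B4:   IN={}   OUT={f+f}
  B5:   IN={f+f}   OUT={f+f}
  B6:   IN={f+f}   OUT={f+f}
  B7:   IN={f+f}   OUT={}

Merge at B4: IN[B4] = OUT[B3] = {}
Applying B4's transfer function to that IN value gives OUT[B4] (row B4 above).

Answer: {f+f}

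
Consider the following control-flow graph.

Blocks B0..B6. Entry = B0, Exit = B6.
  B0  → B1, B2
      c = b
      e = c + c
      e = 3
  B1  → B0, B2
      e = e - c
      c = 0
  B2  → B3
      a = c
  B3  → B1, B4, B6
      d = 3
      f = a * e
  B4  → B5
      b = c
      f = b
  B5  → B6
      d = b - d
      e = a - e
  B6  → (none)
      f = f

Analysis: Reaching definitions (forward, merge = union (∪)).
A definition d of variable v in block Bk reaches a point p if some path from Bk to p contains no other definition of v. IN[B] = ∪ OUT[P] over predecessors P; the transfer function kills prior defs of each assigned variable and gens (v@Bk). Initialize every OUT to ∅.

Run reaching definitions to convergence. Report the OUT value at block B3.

Answer: {a@B2, c@B0, c@B1, d@B3, e@B0, e@B1, f@B3}

Working:
Fixpoint table:
  B0:  IN={a@B2, c@B1, d@B3, e@B1, f@B3}  OUT={a@B2, c@B0, d@B3, e@B0, f@B3}
  B1:  IN={a@B2, c@B0, c@B1, d@B3, e@B0, e@B1, f@B3}  OUT={a@B2, c@B1, d@B3, e@B1, f@B3}
  B2:  IN={a@B2, c@B0, c@B1, d@B3, e@B0, e@B1, f@B3}  OUT={a@B2, c@B0, c@B1, d@B3, e@B0, e@B1, f@B3}
  B3:  IN={a@B2, c@B0, c@B1, d@B3, e@B0, e@B1, f@B3}  OUT={a@B2, c@B0, c@B1, d@B3, e@B0, e@B1, f@B3}
  B4:  IN={a@B2, c@B0, c@B1, d@B3, e@B0, e@B1, f@B3}  OUT={a@B2, b@B4, c@B0, c@B1, d@B3, e@B0, e@B1, f@B4}
  B5:  IN={a@B2, b@B4, c@B0, c@B1, d@B3, e@B0, e@B1, f@B4}  OUT={a@B2, b@B4, c@B0, c@B1, d@B5, e@B5, f@B4}
  B6:  IN={a@B2, b@B4, c@B0, c@B1, d@B3, d@B5, e@B0, e@B1, e@B5, f@B3, f@B4}  OUT={a@B2, b@B4, c@B0, c@B1, d@B3, d@B5, e@B0, e@B1, e@B5, f@B6}

Merge at B3: IN[B3] = OUT[B2] = {a@B2, c@B0, c@B1, d@B3, e@B0, e@B1, f@B3}
Applying B3's transfer function to that IN value gives OUT[B3] (row B3 above).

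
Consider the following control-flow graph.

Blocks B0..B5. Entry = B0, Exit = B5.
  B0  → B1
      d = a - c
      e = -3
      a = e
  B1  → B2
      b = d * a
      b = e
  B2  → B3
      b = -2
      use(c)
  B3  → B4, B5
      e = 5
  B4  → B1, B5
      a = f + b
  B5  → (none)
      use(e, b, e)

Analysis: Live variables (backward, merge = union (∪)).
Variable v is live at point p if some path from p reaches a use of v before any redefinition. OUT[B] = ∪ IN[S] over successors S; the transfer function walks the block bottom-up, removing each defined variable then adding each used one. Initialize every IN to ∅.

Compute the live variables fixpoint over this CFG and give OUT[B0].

Answer: {a, c, d, e, f}

Trace:
Converged values:
  B0:   IN={a, c, f}   OUT={a, c, d, e, f}
  B1:   IN={a, c, d, e, f}   OUT={c, d, f}
  B2:   IN={c, d, f}   OUT={b, c, d, f}
  B3:   IN={b, c, d, f}   OUT={b, c, d, e, f}
  B4:   IN={b, c, d, e, f}   OUT={a, b, c, d, e, f}
  B5:   IN={b, e}   OUT={}

Merge at B0: OUT[B0] = IN[B1] = {a, c, d, e, f}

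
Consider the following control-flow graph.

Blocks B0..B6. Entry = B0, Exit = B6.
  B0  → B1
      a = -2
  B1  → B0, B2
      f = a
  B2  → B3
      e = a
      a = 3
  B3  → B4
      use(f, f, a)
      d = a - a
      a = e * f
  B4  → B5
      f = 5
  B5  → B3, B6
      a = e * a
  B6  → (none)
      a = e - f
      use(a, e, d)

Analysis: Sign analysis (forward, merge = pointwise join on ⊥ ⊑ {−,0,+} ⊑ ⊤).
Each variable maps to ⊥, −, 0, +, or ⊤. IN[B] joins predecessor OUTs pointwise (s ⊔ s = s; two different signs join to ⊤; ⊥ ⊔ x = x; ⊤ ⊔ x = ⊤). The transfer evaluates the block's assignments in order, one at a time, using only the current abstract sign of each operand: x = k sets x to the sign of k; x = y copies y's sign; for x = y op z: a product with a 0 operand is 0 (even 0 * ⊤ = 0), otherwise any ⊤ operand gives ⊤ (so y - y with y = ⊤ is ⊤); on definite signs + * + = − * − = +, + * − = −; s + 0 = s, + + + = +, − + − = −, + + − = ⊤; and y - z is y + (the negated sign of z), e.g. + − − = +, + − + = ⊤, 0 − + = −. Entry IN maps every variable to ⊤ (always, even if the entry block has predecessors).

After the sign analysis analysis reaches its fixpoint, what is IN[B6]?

Answer: {a: ⊤, b: ⊤, c: ⊤, d: ⊤, e: -, f: +}

Working:
Fixpoint table:
  B0: | IN=(all ⊤) | OUT={a:-; rest ⊤}
  B1: | IN={a:-; rest ⊤} | OUT={a:-, f:-; rest ⊤}
  B2: | IN={a:-, f:-; rest ⊤} | OUT={a:+, e:-, f:-; rest ⊤}
  B3: | IN={e:-; rest ⊤} | OUT={e:-; rest ⊤}
  B4: | IN={e:-; rest ⊤} | OUT={e:-, f:+; rest ⊤}
  B5: | IN={e:-, f:+; rest ⊤} | OUT={e:-, f:+; rest ⊤}
  B6: | IN={e:-, f:+; rest ⊤} | OUT={a:-, e:-, f:+; rest ⊤}

Merge at B6: IN[B6] = OUT[B5] = {a: ⊤, b: ⊤, c: ⊤, d: ⊤, e: -, f: +}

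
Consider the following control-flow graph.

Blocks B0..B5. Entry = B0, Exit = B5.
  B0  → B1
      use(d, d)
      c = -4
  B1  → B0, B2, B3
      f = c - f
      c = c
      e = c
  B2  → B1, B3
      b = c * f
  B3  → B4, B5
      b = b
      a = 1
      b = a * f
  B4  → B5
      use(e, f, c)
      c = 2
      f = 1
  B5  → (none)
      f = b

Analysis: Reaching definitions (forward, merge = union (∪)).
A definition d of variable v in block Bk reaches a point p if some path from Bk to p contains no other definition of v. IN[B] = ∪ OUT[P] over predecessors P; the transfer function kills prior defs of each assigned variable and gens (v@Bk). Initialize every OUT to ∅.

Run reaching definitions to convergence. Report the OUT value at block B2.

Converged values:
  B0:  IN={b@B2, c@B1, e@B1, f@B1}  OUT={b@B2, c@B0, e@B1, f@B1}
  B1:  IN={b@B2, c@B0, c@B1, e@B1, f@B1}  OUT={b@B2, c@B1, e@B1, f@B1}
  B2:  IN={b@B2, c@B1, e@B1, f@B1}  OUT={b@B2, c@B1, e@B1, f@B1}
  B3:  IN={b@B2, c@B1, e@B1, f@B1}  OUT={a@B3, b@B3, c@B1, e@B1, f@B1}
  B4:  IN={a@B3, b@B3, c@B1, e@B1, f@B1}  OUT={a@B3, b@B3, c@B4, e@B1, f@B4}
  B5:  IN={a@B3, b@B3, c@B1, c@B4, e@B1, f@B1, f@B4}  OUT={a@B3, b@B3, c@B1, c@B4, e@B1, f@B5}

Merge at B2: IN[B2] = OUT[B1] = {b@B2, c@B1, e@B1, f@B1}
Applying B2's transfer function to that IN value gives OUT[B2] (row B2 above).

Answer: {b@B2, c@B1, e@B1, f@B1}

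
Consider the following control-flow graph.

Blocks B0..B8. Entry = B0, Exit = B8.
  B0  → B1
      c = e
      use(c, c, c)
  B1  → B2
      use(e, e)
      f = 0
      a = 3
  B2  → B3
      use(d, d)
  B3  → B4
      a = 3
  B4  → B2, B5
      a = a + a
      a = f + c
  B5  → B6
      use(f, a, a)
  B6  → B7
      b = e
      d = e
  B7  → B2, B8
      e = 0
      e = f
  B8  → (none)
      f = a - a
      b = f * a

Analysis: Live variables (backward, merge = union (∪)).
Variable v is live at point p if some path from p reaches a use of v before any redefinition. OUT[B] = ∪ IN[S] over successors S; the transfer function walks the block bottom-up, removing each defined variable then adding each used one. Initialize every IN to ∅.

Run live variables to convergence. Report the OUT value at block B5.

Answer: {a, c, e, f}

Derivation:
Per-block solution:
  B0:   IN={d, e}   OUT={c, d, e}
  B1:   IN={c, d, e}   OUT={c, d, e, f}
  B2:   IN={c, d, e, f}   OUT={c, d, e, f}
  B3:   IN={c, d, e, f}   OUT={a, c, d, e, f}
  B4:   IN={a, c, d, e, f}   OUT={a, c, d, e, f}
  B5:   IN={a, c, e, f}   OUT={a, c, e, f}
  B6:   IN={a, c, e, f}   OUT={a, c, d, f}
  B7:   IN={a, c, d, f}   OUT={a, c, d, e, f}
  B8:   IN={a}   OUT={}

Merge at B5: OUT[B5] = IN[B6] = {a, c, e, f}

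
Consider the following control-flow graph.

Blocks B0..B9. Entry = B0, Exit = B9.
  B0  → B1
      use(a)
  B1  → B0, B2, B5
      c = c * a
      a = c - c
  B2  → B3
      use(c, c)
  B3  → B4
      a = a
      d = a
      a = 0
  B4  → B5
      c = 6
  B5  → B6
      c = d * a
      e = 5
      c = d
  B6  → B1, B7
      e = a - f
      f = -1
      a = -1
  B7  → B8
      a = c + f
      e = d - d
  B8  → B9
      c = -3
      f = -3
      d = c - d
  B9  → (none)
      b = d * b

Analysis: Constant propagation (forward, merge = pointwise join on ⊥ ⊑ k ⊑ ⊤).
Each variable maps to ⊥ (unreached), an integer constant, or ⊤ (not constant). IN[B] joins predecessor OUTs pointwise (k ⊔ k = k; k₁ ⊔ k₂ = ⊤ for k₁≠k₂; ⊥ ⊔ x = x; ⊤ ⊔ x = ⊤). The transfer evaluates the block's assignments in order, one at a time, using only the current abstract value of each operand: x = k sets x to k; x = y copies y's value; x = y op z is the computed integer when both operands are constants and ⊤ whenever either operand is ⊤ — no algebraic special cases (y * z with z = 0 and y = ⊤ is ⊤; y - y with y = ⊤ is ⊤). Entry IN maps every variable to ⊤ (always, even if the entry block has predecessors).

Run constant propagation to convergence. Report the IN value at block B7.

Answer: {a: -1, b: ⊤, c: ⊤, d: ⊤, e: ⊤, f: -1}

Derivation:
Per-block solution:
  B0:  IN=(all ⊤)  OUT=(all ⊤)
  B1:  IN=(all ⊤)  OUT=(all ⊤)
  B2:  IN=(all ⊤)  OUT=(all ⊤)
  B3:  IN=(all ⊤)  OUT={a:0; rest ⊤}
  B4:  IN={a:0; rest ⊤}  OUT={a:0, c:6; rest ⊤}
  B5:  IN=(all ⊤)  OUT={e:5; rest ⊤}
  B6:  IN={e:5; rest ⊤}  OUT={a:-1, f:-1; rest ⊤}
  B7:  IN={a:-1, f:-1; rest ⊤}  OUT={f:-1; rest ⊤}
  B8:  IN={f:-1; rest ⊤}  OUT={c:-3, f:-3; rest ⊤}
  B9:  IN={c:-3, f:-3; rest ⊤}  OUT={c:-3, f:-3; rest ⊤}

Merge at B7: IN[B7] = OUT[B6] = {a: -1, b: ⊤, c: ⊤, d: ⊤, e: ⊤, f: -1}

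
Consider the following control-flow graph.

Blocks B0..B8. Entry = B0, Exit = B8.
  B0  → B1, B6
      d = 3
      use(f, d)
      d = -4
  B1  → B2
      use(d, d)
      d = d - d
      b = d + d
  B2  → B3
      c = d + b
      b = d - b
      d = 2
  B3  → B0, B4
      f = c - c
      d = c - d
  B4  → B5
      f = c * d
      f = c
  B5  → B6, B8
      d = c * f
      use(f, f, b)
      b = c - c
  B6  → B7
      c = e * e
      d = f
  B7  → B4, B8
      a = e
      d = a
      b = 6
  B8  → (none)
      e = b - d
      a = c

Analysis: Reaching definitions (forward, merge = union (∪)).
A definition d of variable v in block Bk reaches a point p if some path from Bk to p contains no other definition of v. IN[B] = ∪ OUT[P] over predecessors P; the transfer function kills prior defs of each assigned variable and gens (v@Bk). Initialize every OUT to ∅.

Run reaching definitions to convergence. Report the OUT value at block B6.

Answer: {a@B7, b@B2, b@B5, c@B6, d@B6, f@B3, f@B4}

Trace:
Converged values:
  B0: | IN={b@B2, c@B2, d@B3, f@B3} | OUT={b@B2, c@B2, d@B0, f@B3}
  B1: | IN={b@B2, c@B2, d@B0, f@B3} | OUT={b@B1, c@B2, d@B1, f@B3}
  B2: | IN={b@B1, c@B2, d@B1, f@B3} | OUT={b@B2, c@B2, d@B2, f@B3}
  B3: | IN={b@B2, c@B2, d@B2, f@B3} | OUT={b@B2, c@B2, d@B3, f@B3}
  B4: | IN={a@B7, b@B2, b@B7, c@B2, c@B6, d@B3, d@B7, f@B3, f@B4} | OUT={a@B7, b@B2, b@B7, c@B2, c@B6, d@B3, d@B7, f@B4}
  B5: | IN={a@B7, b@B2, b@B7, c@B2, c@B6, d@B3, d@B7, f@B4} | OUT={a@B7, b@B5, c@B2, c@B6, d@B5, f@B4}
  B6: | IN={a@B7, b@B2, b@B5, c@B2, c@B6, d@B0, d@B5, f@B3, f@B4} | OUT={a@B7, b@B2, b@B5, c@B6, d@B6, f@B3, f@B4}
  B7: | IN={a@B7, b@B2, b@B5, c@B6, d@B6, f@B3, f@B4} | OUT={a@B7, b@B7, c@B6, d@B7, f@B3, f@B4}
  B8: | IN={a@B7, b@B5, b@B7, c@B2, c@B6, d@B5, d@B7, f@B3, f@B4} | OUT={a@B8, b@B5, b@B7, c@B2, c@B6, d@B5, d@B7, e@B8, f@B3, f@B4}

Merge at B6: IN[B6] = OUT[B0] ⊔ OUT[B5] = {a@B7, b@B2, b@B5, c@B2, c@B6, d@B0, d@B5, f@B3, f@B4}
Applying B6's transfer function to that IN value gives OUT[B6] (row B6 above).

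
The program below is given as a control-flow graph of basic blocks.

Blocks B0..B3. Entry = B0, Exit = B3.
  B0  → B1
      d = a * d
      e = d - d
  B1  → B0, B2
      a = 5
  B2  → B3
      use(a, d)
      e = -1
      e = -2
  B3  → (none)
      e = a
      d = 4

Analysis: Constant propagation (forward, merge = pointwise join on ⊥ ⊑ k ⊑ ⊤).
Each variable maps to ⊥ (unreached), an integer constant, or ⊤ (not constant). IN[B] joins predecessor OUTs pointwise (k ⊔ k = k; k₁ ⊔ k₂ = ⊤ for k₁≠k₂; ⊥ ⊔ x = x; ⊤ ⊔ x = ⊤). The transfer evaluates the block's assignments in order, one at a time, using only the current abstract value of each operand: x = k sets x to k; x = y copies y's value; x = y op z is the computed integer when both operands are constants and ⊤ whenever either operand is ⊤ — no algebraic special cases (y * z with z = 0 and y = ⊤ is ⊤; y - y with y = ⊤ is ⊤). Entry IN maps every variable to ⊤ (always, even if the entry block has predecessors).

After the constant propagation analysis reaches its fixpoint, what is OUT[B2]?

Answer: {a: 5, b: ⊤, c: ⊤, d: ⊤, e: -2, f: ⊤}

Trace:
Per-block solution:
  B0:  IN=(all ⊤)  OUT=(all ⊤)
  B1:  IN=(all ⊤)  OUT={a:5; rest ⊤}
  B2:  IN={a:5; rest ⊤}  OUT={a:5, e:-2; rest ⊤}
  B3:  IN={a:5, e:-2; rest ⊤}  OUT={a:5, d:4, e:5; rest ⊤}

Merge at B2: IN[B2] = OUT[B1] = {a: 5, b: ⊤, c: ⊤, d: ⊤, e: ⊤, f: ⊤}
Applying B2's transfer function to that IN value gives OUT[B2] (row B2 above).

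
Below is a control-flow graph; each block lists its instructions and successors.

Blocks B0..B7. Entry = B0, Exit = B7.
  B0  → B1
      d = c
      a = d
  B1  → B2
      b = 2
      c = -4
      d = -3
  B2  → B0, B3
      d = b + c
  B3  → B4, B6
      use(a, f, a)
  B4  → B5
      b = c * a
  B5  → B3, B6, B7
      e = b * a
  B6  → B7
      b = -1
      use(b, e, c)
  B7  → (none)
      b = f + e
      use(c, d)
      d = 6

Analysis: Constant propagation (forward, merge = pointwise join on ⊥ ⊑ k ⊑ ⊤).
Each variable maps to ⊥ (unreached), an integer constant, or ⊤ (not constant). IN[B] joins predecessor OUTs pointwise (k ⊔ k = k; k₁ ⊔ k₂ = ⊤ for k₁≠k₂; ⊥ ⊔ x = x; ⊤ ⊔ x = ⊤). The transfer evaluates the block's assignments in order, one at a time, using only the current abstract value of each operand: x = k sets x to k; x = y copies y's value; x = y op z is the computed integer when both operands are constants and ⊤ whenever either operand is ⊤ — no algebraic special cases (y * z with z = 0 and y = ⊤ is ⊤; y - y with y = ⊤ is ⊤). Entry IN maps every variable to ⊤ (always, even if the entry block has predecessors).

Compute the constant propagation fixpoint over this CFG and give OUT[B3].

Answer: {a: ⊤, b: ⊤, c: -4, d: -2, e: ⊤, f: ⊤}

Derivation:
Fixpoint table:
  B0:   IN=(all ⊤)   OUT=(all ⊤)
  B1:   IN=(all ⊤)   OUT={b:2, c:-4, d:-3; rest ⊤}
  B2:   IN={b:2, c:-4, d:-3; rest ⊤}   OUT={b:2, c:-4, d:-2; rest ⊤}
  B3:   IN={c:-4, d:-2; rest ⊤}   OUT={c:-4, d:-2; rest ⊤}
  B4:   IN={c:-4, d:-2; rest ⊤}   OUT={c:-4, d:-2; rest ⊤}
  B5:   IN={c:-4, d:-2; rest ⊤}   OUT={c:-4, d:-2; rest ⊤}
  B6:   IN={c:-4, d:-2; rest ⊤}   OUT={b:-1, c:-4, d:-2; rest ⊤}
  B7:   IN={c:-4, d:-2; rest ⊤}   OUT={c:-4, d:6; rest ⊤}

Merge at B3: IN[B3] = OUT[B2] ⊔ OUT[B5] = {a: ⊤, b: ⊤, c: -4, d: -2, e: ⊤, f: ⊤}
Applying B3's transfer function to that IN value gives OUT[B3] (row B3 above).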